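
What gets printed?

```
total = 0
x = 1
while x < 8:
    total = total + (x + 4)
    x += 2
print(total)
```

x=1: total = 0+5 = 5
x=3: total = 5+7 = 12
x=5: total = 12+9 = 21
x=7: total = 21+11 = 32

32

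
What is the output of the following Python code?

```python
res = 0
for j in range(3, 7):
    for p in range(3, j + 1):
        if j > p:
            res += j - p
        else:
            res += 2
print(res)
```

j=3,p=3: not 3>3, res = 0+2 = 2
j=4,p=3: 4>3, res = 2+1 = 3
j=4,p=4: not 4>4, res = 3+2 = 5
j=5,p=3: 5>3, res = 5+2 = 7
j=5,p=4: 5>4, res = 7+1 = 8
j=5,p=5: not 5>5, res = 8+2 = 10
j=6,p=3: 6>3, res = 10+3 = 13
j=6,p=4: 6>4, res = 13+2 = 15
j=6,p=5: 6>5, res = 15+1 = 16
j=6,p=6: not 6>6, res = 16+2 = 18

18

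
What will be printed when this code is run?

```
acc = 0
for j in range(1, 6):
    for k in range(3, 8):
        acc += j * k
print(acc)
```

375

j=1,k=3: acc = 0+3 = 3
j=1,k=4: acc = 3+4 = 7
j=1,k=5: acc = 7+5 = 12
j=1,k=6: acc = 12+6 = 18
j=1,k=7: acc = 18+7 = 25
j=2,k=3: acc = 25+6 = 31
j=2,k=4: acc = 31+8 = 39
j=2,k=5: acc = 39+10 = 49
j=2,k=6: acc = 49+12 = 61
j=2,k=7: acc = 61+14 = 75
j=3,k=3: acc = 75+9 = 84
j=3,k=4: acc = 84+12 = 96
j=3,k=5: acc = 96+15 = 111
j=3,k=6: acc = 111+18 = 129
j=3,k=7: acc = 129+21 = 150
j=4,k=3: acc = 150+12 = 162
j=4,k=4: acc = 162+16 = 178
j=4,k=5: acc = 178+20 = 198
j=4,k=6: acc = 198+24 = 222
j=4,k=7: acc = 222+28 = 250
j=5,k=3: acc = 250+15 = 265
j=5,k=4: acc = 265+20 = 285
j=5,k=5: acc = 285+25 = 310
j=5,k=6: acc = 310+30 = 340
j=5,k=7: acc = 340+35 = 375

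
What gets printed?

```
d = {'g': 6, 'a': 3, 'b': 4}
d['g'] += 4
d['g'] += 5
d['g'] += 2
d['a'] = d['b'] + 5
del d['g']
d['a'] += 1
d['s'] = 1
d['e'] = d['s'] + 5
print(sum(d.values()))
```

d['g'] = 6+4 = 10 → {'g': 10, 'a': 3, 'b': 4}
d['g'] = 10+5 = 15 → {'g': 15, 'a': 3, 'b': 4}
d['g'] = 15+2 = 17 → {'g': 17, 'a': 3, 'b': 4}
d['a'] = d['b']+5 = 9 → {'g': 17, 'a': 9, 'b': 4}
del 'g' → {'a': 9, 'b': 4}
d['a'] = 9+1 = 10 → {'a': 10, 'b': 4}
d['s'] = 1 → {'a': 10, 'b': 4, 's': 1}
d['e'] = d['s']+5 = 6 → {'a': 10, 'b': 4, 's': 1, 'e': 6}
sum of values = 21

21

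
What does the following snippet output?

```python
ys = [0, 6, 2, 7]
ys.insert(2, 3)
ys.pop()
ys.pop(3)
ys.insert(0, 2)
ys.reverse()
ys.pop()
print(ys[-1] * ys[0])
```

0

insert 3 at 2 → [0, 6, 3, 2, 7]
pop() removes 7 → [0, 6, 3, 2]
pop(3) removes 2 → [0, 6, 3]
insert 2 at 0 → [2, 0, 6, 3]
reverse → [3, 6, 0, 2]
pop() removes 2 → [3, 6, 0]
ys[-1]*ys[0] = 0*3 = 0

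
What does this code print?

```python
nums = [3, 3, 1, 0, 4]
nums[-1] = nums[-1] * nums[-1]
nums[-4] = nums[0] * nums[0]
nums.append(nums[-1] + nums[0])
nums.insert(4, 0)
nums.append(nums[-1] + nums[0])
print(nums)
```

nums[-1] = nums[-1]*nums[-1] = 4*4 = 16 → [3, 3, 1, 0, 16]
nums[-4] = nums[0]*nums[0] = 3*3 = 9 → [3, 9, 1, 0, 16]
append nums[-1]+nums[0] = 16+3 = 19 → [3, 9, 1, 0, 16, 19]
insert 0 at 4 → [3, 9, 1, 0, 0, 16, 19]
append nums[-1]+nums[0] = 19+3 = 22 → [3, 9, 1, 0, 0, 16, 19, 22]

[3, 9, 1, 0, 0, 16, 19, 22]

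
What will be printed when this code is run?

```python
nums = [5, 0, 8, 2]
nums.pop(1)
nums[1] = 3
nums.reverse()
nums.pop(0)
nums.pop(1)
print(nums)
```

pop(1) removes 0 → [5, 8, 2]
nums[1] = 3 → [5, 3, 2]
reverse → [2, 3, 5]
pop(0) removes 2 → [3, 5]
pop(1) removes 5 → [3]

[3]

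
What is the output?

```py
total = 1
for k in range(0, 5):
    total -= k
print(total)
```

k=0: total = 1-0 = 1
k=1: total = 1-1 = 0
k=2: total = 0-2 = -2
k=3: total = (-2)-3 = -5
k=4: total = (-5)-4 = -9

-9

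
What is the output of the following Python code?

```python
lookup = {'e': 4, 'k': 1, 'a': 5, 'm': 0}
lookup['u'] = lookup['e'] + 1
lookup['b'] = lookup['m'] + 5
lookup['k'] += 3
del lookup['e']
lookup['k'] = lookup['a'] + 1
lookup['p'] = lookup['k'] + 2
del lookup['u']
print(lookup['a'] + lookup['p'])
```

lookup['u'] = lookup['e']+1 = 5 → {'e': 4, 'k': 1, 'a': 5, 'm': 0, 'u': 5}
lookup['b'] = lookup['m']+5 = 5 → {'e': 4, 'k': 1, 'a': 5, 'm': 0, 'u': 5, 'b': 5}
lookup['k'] = 1+3 = 4 → {'e': 4, 'k': 4, 'a': 5, 'm': 0, 'u': 5, 'b': 5}
del 'e' → {'k': 4, 'a': 5, 'm': 0, 'u': 5, 'b': 5}
lookup['k'] = lookup['a']+1 = 6 → {'k': 6, 'a': 5, 'm': 0, 'u': 5, 'b': 5}
lookup['p'] = lookup['k']+2 = 8 → {'k': 6, 'a': 5, 'm': 0, 'u': 5, 'b': 5, 'p': 8}
del 'u' → {'k': 6, 'a': 5, 'm': 0, 'b': 5, 'p': 8}
lookup['a']+lookup['p'] = 5+8 = 13

13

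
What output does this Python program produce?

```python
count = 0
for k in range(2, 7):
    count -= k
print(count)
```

k=2: count = 0-2 = -2
k=3: count = (-2)-3 = -5
k=4: count = (-5)-4 = -9
k=5: count = (-9)-5 = -14
k=6: count = (-14)-6 = -20

-20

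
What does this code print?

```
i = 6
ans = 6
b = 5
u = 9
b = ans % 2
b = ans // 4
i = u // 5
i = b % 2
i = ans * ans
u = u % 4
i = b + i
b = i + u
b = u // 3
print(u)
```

1

b = 6%2 = 0
b = 6//4 = 1
i = 9//5 = 1
i = 1%2 = 1
i = 6*6 = 36
u = 9%4 = 1
i = 1+36 = 37
b = 37+1 = 38
b = 1//3 = 0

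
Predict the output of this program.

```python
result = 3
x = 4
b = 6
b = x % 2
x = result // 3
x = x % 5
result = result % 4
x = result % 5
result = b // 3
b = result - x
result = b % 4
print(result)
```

b = 4%2 = 0
x = 3//3 = 1
x = 1%5 = 1
result = 3%4 = 3
x = 3%5 = 3
result = 0//3 = 0
b = 0-3 = -3
result = (-3)%4 = 1

1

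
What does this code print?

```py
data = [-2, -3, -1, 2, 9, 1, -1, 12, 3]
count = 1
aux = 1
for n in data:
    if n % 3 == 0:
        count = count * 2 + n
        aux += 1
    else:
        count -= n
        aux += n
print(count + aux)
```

83

n=-2: not %3==0, count = 1-(-2) = 3; aux=-1
n=-3: %3==0, count = 3*2+(-3) = 3; aux=0
n=-1: not %3==0, count = 3-(-1) = 4; aux=-1
n=2: not %3==0, count = 4-2 = 2; aux=1
n=9: %3==0, count = 2*2+9 = 13; aux=2
n=1: not %3==0, count = 13-1 = 12; aux=3
n=-1: not %3==0, count = 12-(-1) = 13; aux=2
n=12: %3==0, count = 13*2+12 = 38; aux=3
n=3: %3==0, count = 38*2+3 = 79; aux=4
count+aux = 79+4 = 83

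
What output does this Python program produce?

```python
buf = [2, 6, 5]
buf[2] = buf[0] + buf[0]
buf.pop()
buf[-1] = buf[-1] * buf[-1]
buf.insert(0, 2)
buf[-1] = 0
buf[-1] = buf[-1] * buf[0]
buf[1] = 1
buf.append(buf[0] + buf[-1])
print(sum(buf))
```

buf[2] = buf[0]+buf[0] = 2+2 = 4 → [2, 6, 4]
pop() removes 4 → [2, 6]
buf[-1] = buf[-1]*buf[-1] = 6*6 = 36 → [2, 36]
insert 2 at 0 → [2, 2, 36]
buf[-1] = 0 → [2, 2, 0]
buf[-1] = buf[-1]*buf[0] = 0*2 = 0 → [2, 2, 0]
buf[1] = 1 → [2, 1, 0]
append buf[0]+buf[-1] = 2+0 = 2 → [2, 1, 0, 2]
sum = 5

5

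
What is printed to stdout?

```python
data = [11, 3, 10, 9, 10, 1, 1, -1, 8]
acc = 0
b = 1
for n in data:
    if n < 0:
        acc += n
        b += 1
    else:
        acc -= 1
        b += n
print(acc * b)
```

-495

n=11: not <0, acc = 0-1 = -1; b=12
n=3: not <0, acc = (-1)-1 = -2; b=15
n=10: not <0, acc = (-2)-1 = -3; b=25
n=9: not <0, acc = (-3)-1 = -4; b=34
n=10: not <0, acc = (-4)-1 = -5; b=44
n=1: not <0, acc = (-5)-1 = -6; b=45
n=1: not <0, acc = (-6)-1 = -7; b=46
n=-1: <0, acc = (-7)+(-1) = -8; b=47
n=8: not <0, acc = (-8)-1 = -9; b=55
acc*b = (-9)*55 = -495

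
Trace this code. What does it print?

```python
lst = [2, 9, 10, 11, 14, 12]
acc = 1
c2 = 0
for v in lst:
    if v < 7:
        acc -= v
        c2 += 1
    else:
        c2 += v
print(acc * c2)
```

v=2: <7, acc = 1-2 = -1; c2=1
v=9: not <7; c2=10
v=10: not <7; c2=20
v=11: not <7; c2=31
v=14: not <7; c2=45
v=12: not <7; c2=57
acc*c2 = (-1)*57 = -57

-57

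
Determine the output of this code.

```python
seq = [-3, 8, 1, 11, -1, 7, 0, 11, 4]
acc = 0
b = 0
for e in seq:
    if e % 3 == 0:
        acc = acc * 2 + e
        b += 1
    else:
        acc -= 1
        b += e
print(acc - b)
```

-61

e=-3: %3==0, acc = 0*2+(-3) = -3; b=1
e=8: not %3==0, acc = (-3)-1 = -4; b=9
e=1: not %3==0, acc = (-4)-1 = -5; b=10
e=11: not %3==0, acc = (-5)-1 = -6; b=21
e=-1: not %3==0, acc = (-6)-1 = -7; b=20
e=7: not %3==0, acc = (-7)-1 = -8; b=27
e=0: %3==0, acc = (-8)*2+0 = -16; b=28
e=11: not %3==0, acc = (-16)-1 = -17; b=39
e=4: not %3==0, acc = (-17)-1 = -18; b=43
acc-b = (-18)-43 = -61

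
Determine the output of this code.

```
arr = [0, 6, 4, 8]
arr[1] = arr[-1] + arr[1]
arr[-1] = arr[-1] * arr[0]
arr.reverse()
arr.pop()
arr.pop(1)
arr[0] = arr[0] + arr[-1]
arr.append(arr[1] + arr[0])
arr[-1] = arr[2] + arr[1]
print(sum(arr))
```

70

arr[1] = arr[-1]+arr[1] = 8+6 = 14 → [0, 14, 4, 8]
arr[-1] = arr[-1]*arr[0] = 8*0 = 0 → [0, 14, 4, 0]
reverse → [0, 4, 14, 0]
pop() removes 0 → [0, 4, 14]
pop(1) removes 4 → [0, 14]
arr[0] = arr[0]+arr[-1] = 0+14 = 14 → [14, 14]
append arr[1]+arr[0] = 14+14 = 28 → [14, 14, 28]
arr[-1] = arr[2]+arr[1] = 28+14 = 42 → [14, 14, 42]
sum = 70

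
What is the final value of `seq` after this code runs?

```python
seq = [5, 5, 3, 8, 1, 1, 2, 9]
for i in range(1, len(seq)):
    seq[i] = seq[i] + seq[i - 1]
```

i=1: seq[1] = 5+5 = 10 → [5, 10, 3, 8, 1, 1, 2, 9]
i=2: seq[2] = 3+10 = 13 → [5, 10, 13, 8, 1, 1, 2, 9]
i=3: seq[3] = 8+13 = 21 → [5, 10, 13, 21, 1, 1, 2, 9]
i=4: seq[4] = 1+21 = 22 → [5, 10, 13, 21, 22, 1, 2, 9]
i=5: seq[5] = 1+22 = 23 → [5, 10, 13, 21, 22, 23, 2, 9]
i=6: seq[6] = 2+23 = 25 → [5, 10, 13, 21, 22, 23, 25, 9]
i=7: seq[7] = 9+25 = 34 → [5, 10, 13, 21, 22, 23, 25, 34]

[5, 10, 13, 21, 22, 23, 25, 34]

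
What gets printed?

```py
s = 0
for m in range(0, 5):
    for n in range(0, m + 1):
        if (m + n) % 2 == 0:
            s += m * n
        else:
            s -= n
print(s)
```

34

m=0,n=0: even sum, s = 0+0 = 0
m=1,n=0: odd sum, s = 0-0 = 0
m=1,n=1: even sum, s = 0+1 = 1
m=2,n=0: even sum, s = 1+0 = 1
m=2,n=1: odd sum, s = 1-1 = 0
m=2,n=2: even sum, s = 0+4 = 4
m=3,n=0: odd sum, s = 4-0 = 4
m=3,n=1: even sum, s = 4+3 = 7
m=3,n=2: odd sum, s = 7-2 = 5
m=3,n=3: even sum, s = 5+9 = 14
m=4,n=0: even sum, s = 14+0 = 14
m=4,n=1: odd sum, s = 14-1 = 13
m=4,n=2: even sum, s = 13+8 = 21
m=4,n=3: odd sum, s = 21-3 = 18
m=4,n=4: even sum, s = 18+16 = 34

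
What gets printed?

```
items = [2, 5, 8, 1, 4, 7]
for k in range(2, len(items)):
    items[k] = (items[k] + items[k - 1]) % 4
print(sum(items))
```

13

k=2: items[2] = (8+5)%4 = 1 → [2, 5, 1, 1, 4, 7]
k=3: items[3] = (1+1)%4 = 2 → [2, 5, 1, 2, 4, 7]
k=4: items[4] = (4+2)%4 = 2 → [2, 5, 1, 2, 2, 7]
k=5: items[5] = (7+2)%4 = 1 → [2, 5, 1, 2, 2, 1]
sum = 13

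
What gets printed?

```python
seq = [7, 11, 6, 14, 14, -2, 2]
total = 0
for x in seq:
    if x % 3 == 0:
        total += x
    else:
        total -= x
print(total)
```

-40

x=7: not %3==0, total = 0-7 = -7
x=11: not %3==0, total = (-7)-11 = -18
x=6: %3==0, total = (-18)+6 = -12
x=14: not %3==0, total = (-12)-14 = -26
x=14: not %3==0, total = (-26)-14 = -40
x=-2: not %3==0, total = (-40)-(-2) = -38
x=2: not %3==0, total = (-38)-2 = -40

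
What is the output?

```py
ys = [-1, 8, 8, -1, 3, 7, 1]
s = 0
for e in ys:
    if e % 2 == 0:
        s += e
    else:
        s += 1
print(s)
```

21

e=-1: not even, s = 0+1 = 1
e=8: even, s = 1+8 = 9
e=8: even, s = 9+8 = 17
e=-1: not even, s = 17+1 = 18
e=3: not even, s = 18+1 = 19
e=7: not even, s = 19+1 = 20
e=1: not even, s = 20+1 = 21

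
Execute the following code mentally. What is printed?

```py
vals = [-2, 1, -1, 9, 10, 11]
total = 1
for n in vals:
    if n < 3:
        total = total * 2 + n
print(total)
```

n=-2: <3, total = 1*2+(-2) = 0
n=1: <3, total = 0*2+1 = 1
n=-1: <3, total = 1*2+(-1) = 1
n=9: not <3
n=10: not <3
n=11: not <3

1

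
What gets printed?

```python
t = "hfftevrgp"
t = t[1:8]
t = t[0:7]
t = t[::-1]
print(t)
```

slice [1:8] → 'fftevrg'
slice [0:7] → 'fftevrg'
reverse → 'grvetff'

grvetff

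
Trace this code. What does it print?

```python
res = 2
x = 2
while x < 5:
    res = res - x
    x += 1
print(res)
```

x=2: res = 2-2 = 0
x=3: res = 0-3 = -3
x=4: res = (-3)-4 = -7

-7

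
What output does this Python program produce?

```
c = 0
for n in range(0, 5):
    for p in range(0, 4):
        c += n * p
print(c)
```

n=0,p=0: c = 0+0 = 0
n=0,p=1: c = 0+0 = 0
n=0,p=2: c = 0+0 = 0
n=0,p=3: c = 0+0 = 0
n=1,p=0: c = 0+0 = 0
n=1,p=1: c = 0+1 = 1
n=1,p=2: c = 1+2 = 3
n=1,p=3: c = 3+3 = 6
n=2,p=0: c = 6+0 = 6
n=2,p=1: c = 6+2 = 8
n=2,p=2: c = 8+4 = 12
n=2,p=3: c = 12+6 = 18
n=3,p=0: c = 18+0 = 18
n=3,p=1: c = 18+3 = 21
n=3,p=2: c = 21+6 = 27
n=3,p=3: c = 27+9 = 36
n=4,p=0: c = 36+0 = 36
n=4,p=1: c = 36+4 = 40
n=4,p=2: c = 40+8 = 48
n=4,p=3: c = 48+12 = 60

60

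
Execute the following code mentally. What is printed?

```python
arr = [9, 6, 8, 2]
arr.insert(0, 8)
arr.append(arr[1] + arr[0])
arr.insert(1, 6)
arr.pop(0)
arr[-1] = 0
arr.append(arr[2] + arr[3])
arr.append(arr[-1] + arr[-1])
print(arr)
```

insert 8 at 0 → [8, 9, 6, 8, 2]
append arr[1]+arr[0] = 9+8 = 17 → [8, 9, 6, 8, 2, 17]
insert 6 at 1 → [8, 6, 9, 6, 8, 2, 17]
pop(0) removes 8 → [6, 9, 6, 8, 2, 17]
arr[-1] = 0 → [6, 9, 6, 8, 2, 0]
append arr[2]+arr[3] = 6+8 = 14 → [6, 9, 6, 8, 2, 0, 14]
append arr[-1]+arr[-1] = 14+14 = 28 → [6, 9, 6, 8, 2, 0, 14, 28]

[6, 9, 6, 8, 2, 0, 14, 28]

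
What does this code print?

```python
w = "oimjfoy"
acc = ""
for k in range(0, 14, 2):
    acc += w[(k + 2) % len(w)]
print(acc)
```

mfyijoo

k=0: add w[2]='m' → 'm'
k=2: add w[4]='f' → 'mf'
k=4: add w[6]='y' → 'mfy'
k=6: add w[1]='i' → 'mfyi'
k=8: add w[3]='j' → 'mfyij'
k=10: add w[5]='o' → 'mfyijo'
k=12: add w[0]='o' → 'mfyijoo'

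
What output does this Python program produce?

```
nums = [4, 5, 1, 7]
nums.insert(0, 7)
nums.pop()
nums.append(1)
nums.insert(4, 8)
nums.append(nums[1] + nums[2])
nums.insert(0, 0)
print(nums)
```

[0, 7, 4, 5, 1, 8, 1, 9]

insert 7 at 0 → [7, 4, 5, 1, 7]
pop() removes 7 → [7, 4, 5, 1]
append 1 → [7, 4, 5, 1, 1]
insert 8 at 4 → [7, 4, 5, 1, 8, 1]
append nums[1]+nums[2] = 4+5 = 9 → [7, 4, 5, 1, 8, 1, 9]
insert 0 at 0 → [0, 7, 4, 5, 1, 8, 1, 9]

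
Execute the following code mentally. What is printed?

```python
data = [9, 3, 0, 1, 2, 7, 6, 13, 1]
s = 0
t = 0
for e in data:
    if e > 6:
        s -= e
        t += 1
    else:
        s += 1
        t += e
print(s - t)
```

-39

e=9: >6, s = 0-9 = -9; t=1
e=3: not >6, s = (-9)+1 = -8; t=4
e=0: not >6, s = (-8)+1 = -7; t=4
e=1: not >6, s = (-7)+1 = -6; t=5
e=2: not >6, s = (-6)+1 = -5; t=7
e=7: >6, s = (-5)-7 = -12; t=8
e=6: not >6, s = (-12)+1 = -11; t=14
e=13: >6, s = (-11)-13 = -24; t=15
e=1: not >6, s = (-24)+1 = -23; t=16
s-t = (-23)-16 = -39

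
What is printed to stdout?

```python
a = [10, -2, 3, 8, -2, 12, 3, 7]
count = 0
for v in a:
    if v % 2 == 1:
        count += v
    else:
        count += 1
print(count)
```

18

v=10: not odd, count = 0+1 = 1
v=-2: not odd, count = 1+1 = 2
v=3: odd, count = 2+3 = 5
v=8: not odd, count = 5+1 = 6
v=-2: not odd, count = 6+1 = 7
v=12: not odd, count = 7+1 = 8
v=3: odd, count = 8+3 = 11
v=7: odd, count = 11+7 = 18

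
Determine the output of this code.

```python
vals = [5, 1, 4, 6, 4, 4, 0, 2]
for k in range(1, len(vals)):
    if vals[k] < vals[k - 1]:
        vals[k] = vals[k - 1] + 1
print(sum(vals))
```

k=1: 1<5, vals[1] = 5+1 = 6 → [5, 6, 4, 6, 4, 4, 0, 2]
k=2: 4<6, vals[2] = 6+1 = 7 → [5, 6, 7, 6, 4, 4, 0, 2]
k=3: 6<7, vals[3] = 7+1 = 8 → [5, 6, 7, 8, 4, 4, 0, 2]
k=4: 4<8, vals[4] = 8+1 = 9 → [5, 6, 7, 8, 9, 4, 0, 2]
k=5: 4<9, vals[5] = 9+1 = 10 → [5, 6, 7, 8, 9, 10, 0, 2]
k=6: 0<10, vals[6] = 10+1 = 11 → [5, 6, 7, 8, 9, 10, 11, 2]
k=7: 2<11, vals[7] = 11+1 = 12 → [5, 6, 7, 8, 9, 10, 11, 12]
sum = 68

68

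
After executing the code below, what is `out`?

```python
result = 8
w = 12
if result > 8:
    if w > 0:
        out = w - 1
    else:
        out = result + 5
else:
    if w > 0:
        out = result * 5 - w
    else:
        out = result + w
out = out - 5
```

result=8, w=12
result > 8 is False; w > 0 is True
→ out = result * 5 - w = 28
out = 28-5 = 23

23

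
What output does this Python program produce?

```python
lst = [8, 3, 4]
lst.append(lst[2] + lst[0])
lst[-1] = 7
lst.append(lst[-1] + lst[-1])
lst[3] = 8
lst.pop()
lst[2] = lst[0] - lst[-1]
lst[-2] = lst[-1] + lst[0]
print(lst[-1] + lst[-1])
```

16

append lst[2]+lst[0] = 4+8 = 12 → [8, 3, 4, 12]
lst[-1] = 7 → [8, 3, 4, 7]
append lst[-1]+lst[-1] = 7+7 = 14 → [8, 3, 4, 7, 14]
lst[3] = 8 → [8, 3, 4, 8, 14]
pop() removes 14 → [8, 3, 4, 8]
lst[2] = lst[0]-lst[-1] = 8-8 = 0 → [8, 3, 0, 8]
lst[-2] = lst[-1]+lst[0] = 8+8 = 16 → [8, 3, 16, 8]
lst[-1]+lst[-1] = 8+8 = 16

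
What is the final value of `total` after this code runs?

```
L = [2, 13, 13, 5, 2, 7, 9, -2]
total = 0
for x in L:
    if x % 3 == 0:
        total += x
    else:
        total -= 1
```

x=2: not %3==0, total = 0-1 = -1
x=13: not %3==0, total = (-1)-1 = -2
x=13: not %3==0, total = (-2)-1 = -3
x=5: not %3==0, total = (-3)-1 = -4
x=2: not %3==0, total = (-4)-1 = -5
x=7: not %3==0, total = (-5)-1 = -6
x=9: %3==0, total = (-6)+9 = 3
x=-2: not %3==0, total = 3-1 = 2

2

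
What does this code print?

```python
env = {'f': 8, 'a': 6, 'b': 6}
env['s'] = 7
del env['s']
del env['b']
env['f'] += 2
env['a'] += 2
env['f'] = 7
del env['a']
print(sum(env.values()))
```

7

env['s'] = 7 → {'f': 8, 'a': 6, 'b': 6, 's': 7}
del 's' → {'f': 8, 'a': 6, 'b': 6}
del 'b' → {'f': 8, 'a': 6}
env['f'] = 8+2 = 10 → {'f': 10, 'a': 6}
env['a'] = 6+2 = 8 → {'f': 10, 'a': 8}
env['f'] = 7 → {'f': 7, 'a': 8}
del 'a' → {'f': 7}
sum of values = 7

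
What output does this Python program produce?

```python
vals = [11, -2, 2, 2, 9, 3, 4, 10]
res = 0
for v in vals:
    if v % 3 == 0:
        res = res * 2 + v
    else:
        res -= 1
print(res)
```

3

v=11: not %3==0, res = 0-1 = -1
v=-2: not %3==0, res = (-1)-1 = -2
v=2: not %3==0, res = (-2)-1 = -3
v=2: not %3==0, res = (-3)-1 = -4
v=9: %3==0, res = (-4)*2+9 = 1
v=3: %3==0, res = 1*2+3 = 5
v=4: not %3==0, res = 5-1 = 4
v=10: not %3==0, res = 4-1 = 3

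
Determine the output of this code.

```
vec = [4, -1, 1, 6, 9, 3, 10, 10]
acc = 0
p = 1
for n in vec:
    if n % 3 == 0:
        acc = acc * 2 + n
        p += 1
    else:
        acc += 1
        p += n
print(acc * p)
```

n=4: not %3==0, acc = 0+1 = 1; p=5
n=-1: not %3==0, acc = 1+1 = 2; p=4
n=1: not %3==0, acc = 2+1 = 3; p=5
n=6: %3==0, acc = 3*2+6 = 12; p=6
n=9: %3==0, acc = 12*2+9 = 33; p=7
n=3: %3==0, acc = 33*2+3 = 69; p=8
n=10: not %3==0, acc = 69+1 = 70; p=18
n=10: not %3==0, acc = 70+1 = 71; p=28
acc*p = 71*28 = 1988

1988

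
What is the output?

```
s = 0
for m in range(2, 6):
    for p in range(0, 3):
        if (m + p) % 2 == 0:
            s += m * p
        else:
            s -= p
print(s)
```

m=2,p=0: even sum, s = 0+0 = 0
m=2,p=1: odd sum, s = 0-1 = -1
m=2,p=2: even sum, s = (-1)+4 = 3
m=3,p=0: odd sum, s = 3-0 = 3
m=3,p=1: even sum, s = 3+3 = 6
m=3,p=2: odd sum, s = 6-2 = 4
m=4,p=0: even sum, s = 4+0 = 4
m=4,p=1: odd sum, s = 4-1 = 3
m=4,p=2: even sum, s = 3+8 = 11
m=5,p=0: odd sum, s = 11-0 = 11
m=5,p=1: even sum, s = 11+5 = 16
m=5,p=2: odd sum, s = 16-2 = 14

14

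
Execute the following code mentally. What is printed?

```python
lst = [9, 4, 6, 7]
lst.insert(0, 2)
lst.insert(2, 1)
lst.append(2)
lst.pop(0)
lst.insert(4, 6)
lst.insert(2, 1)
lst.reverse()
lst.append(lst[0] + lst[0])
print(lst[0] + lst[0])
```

4

insert 2 at 0 → [2, 9, 4, 6, 7]
insert 1 at 2 → [2, 9, 1, 4, 6, 7]
append 2 → [2, 9, 1, 4, 6, 7, 2]
pop(0) removes 2 → [9, 1, 4, 6, 7, 2]
insert 6 at 4 → [9, 1, 4, 6, 6, 7, 2]
insert 1 at 2 → [9, 1, 1, 4, 6, 6, 7, 2]
reverse → [2, 7, 6, 6, 4, 1, 1, 9]
append lst[0]+lst[0] = 2+2 = 4 → [2, 7, 6, 6, 4, 1, 1, 9, 4]
lst[0]+lst[0] = 2+2 = 4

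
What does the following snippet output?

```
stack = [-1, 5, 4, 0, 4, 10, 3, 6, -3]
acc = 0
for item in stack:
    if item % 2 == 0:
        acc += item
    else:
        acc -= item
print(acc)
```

20

item=-1: not even, acc = 0-(-1) = 1
item=5: not even, acc = 1-5 = -4
item=4: even, acc = (-4)+4 = 0
item=0: even, acc = 0+0 = 0
item=4: even, acc = 0+4 = 4
item=10: even, acc = 4+10 = 14
item=3: not even, acc = 14-3 = 11
item=6: even, acc = 11+6 = 17
item=-3: not even, acc = 17-(-3) = 20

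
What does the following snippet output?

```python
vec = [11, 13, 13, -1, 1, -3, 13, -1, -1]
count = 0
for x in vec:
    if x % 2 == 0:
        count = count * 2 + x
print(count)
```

0

x=11: not even
x=13: not even
x=13: not even
x=-1: not even
x=1: not even
x=-3: not even
x=13: not even
x=-1: not even
x=-1: not even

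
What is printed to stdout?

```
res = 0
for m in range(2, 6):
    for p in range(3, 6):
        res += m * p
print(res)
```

168

m=2,p=3: res = 0+6 = 6
m=2,p=4: res = 6+8 = 14
m=2,p=5: res = 14+10 = 24
m=3,p=3: res = 24+9 = 33
m=3,p=4: res = 33+12 = 45
m=3,p=5: res = 45+15 = 60
m=4,p=3: res = 60+12 = 72
m=4,p=4: res = 72+16 = 88
m=4,p=5: res = 88+20 = 108
m=5,p=3: res = 108+15 = 123
m=5,p=4: res = 123+20 = 143
m=5,p=5: res = 143+25 = 168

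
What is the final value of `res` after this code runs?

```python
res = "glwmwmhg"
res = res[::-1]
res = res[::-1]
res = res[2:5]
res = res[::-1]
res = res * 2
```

reverse → 'ghmwmwlg'
reverse → 'glwmwmhg'
slice [2:5] → 'wmw'
reverse → 'wmw'
repeat ×2 → 'wmwwmw'

'wmwwmw'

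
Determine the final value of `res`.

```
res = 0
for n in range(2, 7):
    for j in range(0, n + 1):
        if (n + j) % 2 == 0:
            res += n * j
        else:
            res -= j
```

n=2,j=0: even sum, res = 0+0 = 0
n=2,j=1: odd sum, res = 0-1 = -1
n=2,j=2: even sum, res = (-1)+4 = 3
n=3,j=0: odd sum, res = 3-0 = 3
n=3,j=1: even sum, res = 3+3 = 6
n=3,j=2: odd sum, res = 6-2 = 4
n=3,j=3: even sum, res = 4+9 = 13
n=4,j=0: even sum, res = 13+0 = 13
n=4,j=1: odd sum, res = 13-1 = 12
n=4,j=2: even sum, res = 12+8 = 20
n=4,j=3: odd sum, res = 20-3 = 17
n=4,j=4: even sum, res = 17+16 = 33
n=5,j=0: odd sum, res = 33-0 = 33
n=5,j=1: even sum, res = 33+5 = 38
n=5,j=2: odd sum, res = 38-2 = 36
n=5,j=3: even sum, res = 36+15 = 51
n=5,j=4: odd sum, res = 51-4 = 47
n=5,j=5: even sum, res = 47+25 = 72
n=6,j=0: even sum, res = 72+0 = 72
n=6,j=1: odd sum, res = 72-1 = 71
n=6,j=2: even sum, res = 71+12 = 83
n=6,j=3: odd sum, res = 83-3 = 80
n=6,j=4: even sum, res = 80+24 = 104
n=6,j=5: odd sum, res = 104-5 = 99
n=6,j=6: even sum, res = 99+36 = 135

135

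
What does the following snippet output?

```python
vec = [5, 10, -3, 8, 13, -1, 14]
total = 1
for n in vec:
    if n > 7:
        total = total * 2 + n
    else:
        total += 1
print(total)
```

194

n=5: not >7, total = 1+1 = 2
n=10: >7, total = 2*2+10 = 14
n=-3: not >7, total = 14+1 = 15
n=8: >7, total = 15*2+8 = 38
n=13: >7, total = 38*2+13 = 89
n=-1: not >7, total = 89+1 = 90
n=14: >7, total = 90*2+14 = 194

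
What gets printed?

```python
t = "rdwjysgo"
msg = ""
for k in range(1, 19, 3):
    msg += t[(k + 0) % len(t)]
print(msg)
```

k=1: add t[1]='d' → 'd'
k=4: add t[4]='y' → 'dy'
k=7: add t[7]='o' → 'dyo'
k=10: add t[2]='w' → 'dyow'
k=13: add t[5]='s' → 'dyows'
k=16: add t[0]='r' → 'dyowsr'

dyowsr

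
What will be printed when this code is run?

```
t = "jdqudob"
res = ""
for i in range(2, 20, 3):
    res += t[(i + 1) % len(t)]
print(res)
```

i=2: add t[3]='u' → 'u'
i=5: add t[6]='b' → 'ub'
i=8: add t[2]='q' → 'ubq'
i=11: add t[5]='o' → 'ubqo'
i=14: add t[1]='d' → 'ubqod'
i=17: add t[4]='d' → 'ubqodd'

ubqodd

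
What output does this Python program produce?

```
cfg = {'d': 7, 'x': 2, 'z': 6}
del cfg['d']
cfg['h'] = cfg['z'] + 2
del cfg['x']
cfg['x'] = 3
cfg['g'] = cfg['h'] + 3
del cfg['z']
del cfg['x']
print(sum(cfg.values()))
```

19

del 'd' → {'x': 2, 'z': 6}
cfg['h'] = cfg['z']+2 = 8 → {'x': 2, 'z': 6, 'h': 8}
del 'x' → {'z': 6, 'h': 8}
cfg['x'] = 3 → {'z': 6, 'h': 8, 'x': 3}
cfg['g'] = cfg['h']+3 = 11 → {'z': 6, 'h': 8, 'x': 3, 'g': 11}
del 'z' → {'h': 8, 'x': 3, 'g': 11}
del 'x' → {'h': 8, 'g': 11}
sum of values = 19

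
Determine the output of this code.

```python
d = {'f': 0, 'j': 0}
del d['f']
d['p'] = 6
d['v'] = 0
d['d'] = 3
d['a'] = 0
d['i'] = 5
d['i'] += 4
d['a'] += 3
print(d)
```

{'j': 0, 'p': 6, 'v': 0, 'd': 3, 'a': 3, 'i': 9}

del 'f' → {'j': 0}
d['p'] = 6 → {'j': 0, 'p': 6}
d['v'] = 0 → {'j': 0, 'p': 6, 'v': 0}
d['d'] = 3 → {'j': 0, 'p': 6, 'v': 0, 'd': 3}
d['a'] = 0 → {'j': 0, 'p': 6, 'v': 0, 'd': 3, 'a': 0}
d['i'] = 5 → {'j': 0, 'p': 6, 'v': 0, 'd': 3, 'a': 0, 'i': 5}
d['i'] = 5+4 = 9 → {'j': 0, 'p': 6, 'v': 0, 'd': 3, 'a': 0, 'i': 9}
d['a'] = 0+3 = 3 → {'j': 0, 'p': 6, 'v': 0, 'd': 3, 'a': 3, 'i': 9}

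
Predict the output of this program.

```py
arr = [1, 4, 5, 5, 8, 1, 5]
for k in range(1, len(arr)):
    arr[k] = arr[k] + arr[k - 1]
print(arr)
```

[1, 5, 10, 15, 23, 24, 29]

k=1: arr[1] = 4+1 = 5 → [1, 5, 5, 5, 8, 1, 5]
k=2: arr[2] = 5+5 = 10 → [1, 5, 10, 5, 8, 1, 5]
k=3: arr[3] = 5+10 = 15 → [1, 5, 10, 15, 8, 1, 5]
k=4: arr[4] = 8+15 = 23 → [1, 5, 10, 15, 23, 1, 5]
k=5: arr[5] = 1+23 = 24 → [1, 5, 10, 15, 23, 24, 5]
k=6: arr[6] = 5+24 = 29 → [1, 5, 10, 15, 23, 24, 29]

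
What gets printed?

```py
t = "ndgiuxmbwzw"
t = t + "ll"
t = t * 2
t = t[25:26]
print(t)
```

l

+ 'll' → 'ndgiuxmbwzwll'
repeat ×2 → 'ndgiuxmbwzwllndgiuxmbwzwll'
slice [25:26] → 'l'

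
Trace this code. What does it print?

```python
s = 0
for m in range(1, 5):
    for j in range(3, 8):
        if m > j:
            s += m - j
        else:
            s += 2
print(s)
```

m=1,j=3: not 1>3, s = 0+2 = 2
m=1,j=4: not 1>4, s = 2+2 = 4
m=1,j=5: not 1>5, s = 4+2 = 6
m=1,j=6: not 1>6, s = 6+2 = 8
m=1,j=7: not 1>7, s = 8+2 = 10
m=2,j=3: not 2>3, s = 10+2 = 12
m=2,j=4: not 2>4, s = 12+2 = 14
m=2,j=5: not 2>5, s = 14+2 = 16
m=2,j=6: not 2>6, s = 16+2 = 18
m=2,j=7: not 2>7, s = 18+2 = 20
m=3,j=3: not 3>3, s = 20+2 = 22
m=3,j=4: not 3>4, s = 22+2 = 24
m=3,j=5: not 3>5, s = 24+2 = 26
m=3,j=6: not 3>6, s = 26+2 = 28
m=3,j=7: not 3>7, s = 28+2 = 30
m=4,j=3: 4>3, s = 30+1 = 31
m=4,j=4: not 4>4, s = 31+2 = 33
m=4,j=5: not 4>5, s = 33+2 = 35
m=4,j=6: not 4>6, s = 35+2 = 37
m=4,j=7: not 4>7, s = 37+2 = 39

39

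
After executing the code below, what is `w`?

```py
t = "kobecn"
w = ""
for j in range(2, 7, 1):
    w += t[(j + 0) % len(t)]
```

'becnk'

j=2: add t[2]='b' → 'b'
j=3: add t[3]='e' → 'be'
j=4: add t[4]='c' → 'bec'
j=5: add t[5]='n' → 'becn'
j=6: add t[0]='k' → 'becnk'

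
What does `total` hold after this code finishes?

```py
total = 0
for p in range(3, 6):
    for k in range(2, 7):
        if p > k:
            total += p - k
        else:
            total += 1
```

19

p=3,k=2: 3>2, total = 0+1 = 1
p=3,k=3: not 3>3, total = 1+1 = 2
p=3,k=4: not 3>4, total = 2+1 = 3
p=3,k=5: not 3>5, total = 3+1 = 4
p=3,k=6: not 3>6, total = 4+1 = 5
p=4,k=2: 4>2, total = 5+2 = 7
p=4,k=3: 4>3, total = 7+1 = 8
p=4,k=4: not 4>4, total = 8+1 = 9
p=4,k=5: not 4>5, total = 9+1 = 10
p=4,k=6: not 4>6, total = 10+1 = 11
p=5,k=2: 5>2, total = 11+3 = 14
p=5,k=3: 5>3, total = 14+2 = 16
p=5,k=4: 5>4, total = 16+1 = 17
p=5,k=5: not 5>5, total = 17+1 = 18
p=5,k=6: not 5>6, total = 18+1 = 19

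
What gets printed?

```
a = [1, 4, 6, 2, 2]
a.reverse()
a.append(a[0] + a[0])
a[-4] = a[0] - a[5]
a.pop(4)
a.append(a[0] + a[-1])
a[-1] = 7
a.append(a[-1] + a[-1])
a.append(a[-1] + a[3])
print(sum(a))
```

49

reverse → [2, 2, 6, 4, 1]
append a[0]+a[0] = 2+2 = 4 → [2, 2, 6, 4, 1, 4]
a[-4] = a[0]-a[5] = 2-4 = -2 → [2, 2, -2, 4, 1, 4]
pop(4) removes 1 → [2, 2, -2, 4, 4]
append a[0]+a[-1] = 2+4 = 6 → [2, 2, -2, 4, 4, 6]
a[-1] = 7 → [2, 2, -2, 4, 4, 7]
append a[-1]+a[-1] = 7+7 = 14 → [2, 2, -2, 4, 4, 7, 14]
append a[-1]+a[3] = 14+4 = 18 → [2, 2, -2, 4, 4, 7, 14, 18]
sum = 49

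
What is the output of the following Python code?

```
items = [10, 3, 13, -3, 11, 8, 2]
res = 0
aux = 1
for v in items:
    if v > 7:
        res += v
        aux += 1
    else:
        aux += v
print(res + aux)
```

49

v=10: >7, res = 0+10 = 10; aux=2
v=3: not >7; aux=5
v=13: >7, res = 10+13 = 23; aux=6
v=-3: not >7; aux=3
v=11: >7, res = 23+11 = 34; aux=4
v=8: >7, res = 34+8 = 42; aux=5
v=2: not >7; aux=7
res+aux = 42+7 = 49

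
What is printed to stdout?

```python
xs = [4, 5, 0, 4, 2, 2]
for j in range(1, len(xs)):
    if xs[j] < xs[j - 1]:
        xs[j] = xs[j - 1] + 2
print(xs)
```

j=1: 5>=4, unchanged → [4, 5, 0, 4, 2, 2]
j=2: 0<5, xs[2] = 5+2 = 7 → [4, 5, 7, 4, 2, 2]
j=3: 4<7, xs[3] = 7+2 = 9 → [4, 5, 7, 9, 2, 2]
j=4: 2<9, xs[4] = 9+2 = 11 → [4, 5, 7, 9, 11, 2]
j=5: 2<11, xs[5] = 11+2 = 13 → [4, 5, 7, 9, 11, 13]

[4, 5, 7, 9, 11, 13]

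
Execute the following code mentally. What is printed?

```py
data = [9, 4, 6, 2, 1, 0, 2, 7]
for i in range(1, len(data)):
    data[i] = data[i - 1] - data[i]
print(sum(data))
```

-17

i=1: data[1] = 9-4 = 5 → [9, 5, 6, 2, 1, 0, 2, 7]
i=2: data[2] = 5-6 = -1 → [9, 5, -1, 2, 1, 0, 2, 7]
i=3: data[3] = (-1)-2 = -3 → [9, 5, -1, -3, 1, 0, 2, 7]
i=4: data[4] = (-3)-1 = -4 → [9, 5, -1, -3, -4, 0, 2, 7]
i=5: data[5] = (-4)-0 = -4 → [9, 5, -1, -3, -4, -4, 2, 7]
i=6: data[6] = (-4)-2 = -6 → [9, 5, -1, -3, -4, -4, -6, 7]
i=7: data[7] = (-6)-7 = -13 → [9, 5, -1, -3, -4, -4, -6, -13]
sum = -17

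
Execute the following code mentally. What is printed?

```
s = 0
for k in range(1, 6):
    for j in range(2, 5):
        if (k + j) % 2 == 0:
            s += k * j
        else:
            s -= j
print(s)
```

39

k=1,j=2: odd sum, s = 0-2 = -2
k=1,j=3: even sum, s = (-2)+3 = 1
k=1,j=4: odd sum, s = 1-4 = -3
k=2,j=2: even sum, s = (-3)+4 = 1
k=2,j=3: odd sum, s = 1-3 = -2
k=2,j=4: even sum, s = (-2)+8 = 6
k=3,j=2: odd sum, s = 6-2 = 4
k=3,j=3: even sum, s = 4+9 = 13
k=3,j=4: odd sum, s = 13-4 = 9
k=4,j=2: even sum, s = 9+8 = 17
k=4,j=3: odd sum, s = 17-3 = 14
k=4,j=4: even sum, s = 14+16 = 30
k=5,j=2: odd sum, s = 30-2 = 28
k=5,j=3: even sum, s = 28+15 = 43
k=5,j=4: odd sum, s = 43-4 = 39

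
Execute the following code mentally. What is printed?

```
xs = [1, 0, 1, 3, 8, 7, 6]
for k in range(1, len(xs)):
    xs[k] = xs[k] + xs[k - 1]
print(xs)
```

k=1: xs[1] = 0+1 = 1 → [1, 1, 1, 3, 8, 7, 6]
k=2: xs[2] = 1+1 = 2 → [1, 1, 2, 3, 8, 7, 6]
k=3: xs[3] = 3+2 = 5 → [1, 1, 2, 5, 8, 7, 6]
k=4: xs[4] = 8+5 = 13 → [1, 1, 2, 5, 13, 7, 6]
k=5: xs[5] = 7+13 = 20 → [1, 1, 2, 5, 13, 20, 6]
k=6: xs[6] = 6+20 = 26 → [1, 1, 2, 5, 13, 20, 26]

[1, 1, 2, 5, 13, 20, 26]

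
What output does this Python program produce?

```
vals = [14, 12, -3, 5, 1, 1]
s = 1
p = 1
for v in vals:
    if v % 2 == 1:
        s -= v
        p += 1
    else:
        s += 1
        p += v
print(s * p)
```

v=14: not odd, s = 1+1 = 2; p=15
v=12: not odd, s = 2+1 = 3; p=27
v=-3: odd, s = 3-(-3) = 6; p=28
v=5: odd, s = 6-5 = 1; p=29
v=1: odd, s = 1-1 = 0; p=30
v=1: odd, s = 0-1 = -1; p=31
s*p = (-1)*31 = -31

-31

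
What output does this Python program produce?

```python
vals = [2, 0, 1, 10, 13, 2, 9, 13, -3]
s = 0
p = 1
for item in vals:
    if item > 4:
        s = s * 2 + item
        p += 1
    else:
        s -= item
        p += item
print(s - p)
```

103

item=2: not >4, s = 0-2 = -2; p=3
item=0: not >4, s = (-2)-0 = -2; p=3
item=1: not >4, s = (-2)-1 = -3; p=4
item=10: >4, s = (-3)*2+10 = 4; p=5
item=13: >4, s = 4*2+13 = 21; p=6
item=2: not >4, s = 21-2 = 19; p=8
item=9: >4, s = 19*2+9 = 47; p=9
item=13: >4, s = 47*2+13 = 107; p=10
item=-3: not >4, s = 107-(-3) = 110; p=7
s-p = 110-7 = 103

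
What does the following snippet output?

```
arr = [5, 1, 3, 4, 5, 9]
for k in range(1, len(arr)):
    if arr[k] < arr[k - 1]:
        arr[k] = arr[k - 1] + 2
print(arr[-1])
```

15

k=1: 1<5, arr[1] = 5+2 = 7 → [5, 7, 3, 4, 5, 9]
k=2: 3<7, arr[2] = 7+2 = 9 → [5, 7, 9, 4, 5, 9]
k=3: 4<9, arr[3] = 9+2 = 11 → [5, 7, 9, 11, 5, 9]
k=4: 5<11, arr[4] = 11+2 = 13 → [5, 7, 9, 11, 13, 9]
k=5: 9<13, arr[5] = 13+2 = 15 → [5, 7, 9, 11, 13, 15]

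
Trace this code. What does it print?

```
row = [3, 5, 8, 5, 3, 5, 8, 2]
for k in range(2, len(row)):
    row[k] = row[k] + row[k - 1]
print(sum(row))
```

156

k=2: row[2] = 8+5 = 13 → [3, 5, 13, 5, 3, 5, 8, 2]
k=3: row[3] = 5+13 = 18 → [3, 5, 13, 18, 3, 5, 8, 2]
k=4: row[4] = 3+18 = 21 → [3, 5, 13, 18, 21, 5, 8, 2]
k=5: row[5] = 5+21 = 26 → [3, 5, 13, 18, 21, 26, 8, 2]
k=6: row[6] = 8+26 = 34 → [3, 5, 13, 18, 21, 26, 34, 2]
k=7: row[7] = 2+34 = 36 → [3, 5, 13, 18, 21, 26, 34, 36]
sum = 156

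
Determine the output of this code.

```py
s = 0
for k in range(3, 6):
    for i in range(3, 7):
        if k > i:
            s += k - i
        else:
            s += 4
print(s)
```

40

k=3,i=3: not 3>3, s = 0+4 = 4
k=3,i=4: not 3>4, s = 4+4 = 8
k=3,i=5: not 3>5, s = 8+4 = 12
k=3,i=6: not 3>6, s = 12+4 = 16
k=4,i=3: 4>3, s = 16+1 = 17
k=4,i=4: not 4>4, s = 17+4 = 21
k=4,i=5: not 4>5, s = 21+4 = 25
k=4,i=6: not 4>6, s = 25+4 = 29
k=5,i=3: 5>3, s = 29+2 = 31
k=5,i=4: 5>4, s = 31+1 = 32
k=5,i=5: not 5>5, s = 32+4 = 36
k=5,i=6: not 5>6, s = 36+4 = 40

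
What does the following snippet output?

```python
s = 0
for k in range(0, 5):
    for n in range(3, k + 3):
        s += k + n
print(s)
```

k=1,n=3: s = 0+4 = 4
k=2,n=3: s = 4+5 = 9
k=2,n=4: s = 9+6 = 15
k=3,n=3: s = 15+6 = 21
k=3,n=4: s = 21+7 = 28
k=3,n=5: s = 28+8 = 36
k=4,n=3: s = 36+7 = 43
k=4,n=4: s = 43+8 = 51
k=4,n=5: s = 51+9 = 60
k=4,n=6: s = 60+10 = 70

70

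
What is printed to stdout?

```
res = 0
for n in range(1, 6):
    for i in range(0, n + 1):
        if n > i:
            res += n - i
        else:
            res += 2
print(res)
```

45

n=1,i=0: 1>0, res = 0+1 = 1
n=1,i=1: not 1>1, res = 1+2 = 3
n=2,i=0: 2>0, res = 3+2 = 5
n=2,i=1: 2>1, res = 5+1 = 6
n=2,i=2: not 2>2, res = 6+2 = 8
n=3,i=0: 3>0, res = 8+3 = 11
n=3,i=1: 3>1, res = 11+2 = 13
n=3,i=2: 3>2, res = 13+1 = 14
n=3,i=3: not 3>3, res = 14+2 = 16
n=4,i=0: 4>0, res = 16+4 = 20
n=4,i=1: 4>1, res = 20+3 = 23
n=4,i=2: 4>2, res = 23+2 = 25
n=4,i=3: 4>3, res = 25+1 = 26
n=4,i=4: not 4>4, res = 26+2 = 28
n=5,i=0: 5>0, res = 28+5 = 33
n=5,i=1: 5>1, res = 33+4 = 37
n=5,i=2: 5>2, res = 37+3 = 40
n=5,i=3: 5>3, res = 40+2 = 42
n=5,i=4: 5>4, res = 42+1 = 43
n=5,i=5: not 5>5, res = 43+2 = 45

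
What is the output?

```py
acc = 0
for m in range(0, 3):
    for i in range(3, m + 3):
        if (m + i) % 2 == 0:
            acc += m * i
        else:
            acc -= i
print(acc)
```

m=1,i=3: even sum, acc = 0+3 = 3
m=2,i=3: odd sum, acc = 3-3 = 0
m=2,i=4: even sum, acc = 0+8 = 8

8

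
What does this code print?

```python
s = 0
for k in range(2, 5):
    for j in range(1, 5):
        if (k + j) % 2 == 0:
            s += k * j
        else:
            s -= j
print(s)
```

k=2,j=1: odd sum, s = 0-1 = -1
k=2,j=2: even sum, s = (-1)+4 = 3
k=2,j=3: odd sum, s = 3-3 = 0
k=2,j=4: even sum, s = 0+8 = 8
k=3,j=1: even sum, s = 8+3 = 11
k=3,j=2: odd sum, s = 11-2 = 9
k=3,j=3: even sum, s = 9+9 = 18
k=3,j=4: odd sum, s = 18-4 = 14
k=4,j=1: odd sum, s = 14-1 = 13
k=4,j=2: even sum, s = 13+8 = 21
k=4,j=3: odd sum, s = 21-3 = 18
k=4,j=4: even sum, s = 18+16 = 34

34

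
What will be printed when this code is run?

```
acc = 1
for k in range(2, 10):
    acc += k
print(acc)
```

45

k=2: acc = 1+2 = 3
k=3: acc = 3+3 = 6
k=4: acc = 6+4 = 10
k=5: acc = 10+5 = 15
k=6: acc = 15+6 = 21
k=7: acc = 21+7 = 28
k=8: acc = 28+8 = 36
k=9: acc = 36+9 = 45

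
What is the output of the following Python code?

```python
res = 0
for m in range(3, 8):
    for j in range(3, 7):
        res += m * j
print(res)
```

m=3,j=3: res = 0+9 = 9
m=3,j=4: res = 9+12 = 21
m=3,j=5: res = 21+15 = 36
m=3,j=6: res = 36+18 = 54
m=4,j=3: res = 54+12 = 66
m=4,j=4: res = 66+16 = 82
m=4,j=5: res = 82+20 = 102
m=4,j=6: res = 102+24 = 126
m=5,j=3: res = 126+15 = 141
m=5,j=4: res = 141+20 = 161
m=5,j=5: res = 161+25 = 186
m=5,j=6: res = 186+30 = 216
m=6,j=3: res = 216+18 = 234
m=6,j=4: res = 234+24 = 258
m=6,j=5: res = 258+30 = 288
m=6,j=6: res = 288+36 = 324
m=7,j=3: res = 324+21 = 345
m=7,j=4: res = 345+28 = 373
m=7,j=5: res = 373+35 = 408
m=7,j=6: res = 408+42 = 450

450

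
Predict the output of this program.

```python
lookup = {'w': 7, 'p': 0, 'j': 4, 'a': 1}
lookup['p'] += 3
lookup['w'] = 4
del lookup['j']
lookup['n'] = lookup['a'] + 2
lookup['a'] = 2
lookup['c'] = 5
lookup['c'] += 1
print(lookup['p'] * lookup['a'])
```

lookup['p'] = 0+3 = 3 → {'w': 7, 'p': 3, 'j': 4, 'a': 1}
lookup['w'] = 4 → {'w': 4, 'p': 3, 'j': 4, 'a': 1}
del 'j' → {'w': 4, 'p': 3, 'a': 1}
lookup['n'] = lookup['a']+2 = 3 → {'w': 4, 'p': 3, 'a': 1, 'n': 3}
lookup['a'] = 2 → {'w': 4, 'p': 3, 'a': 2, 'n': 3}
lookup['c'] = 5 → {'w': 4, 'p': 3, 'a': 2, 'n': 3, 'c': 5}
lookup['c'] = 5+1 = 6 → {'w': 4, 'p': 3, 'a': 2, 'n': 3, 'c': 6}
lookup['p']*lookup['a'] = 3*2 = 6

6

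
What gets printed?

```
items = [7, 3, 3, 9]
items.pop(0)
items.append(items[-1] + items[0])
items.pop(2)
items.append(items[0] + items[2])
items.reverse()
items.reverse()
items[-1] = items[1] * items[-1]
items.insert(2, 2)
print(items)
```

[3, 3, 2, 12, 45]

pop(0) removes 7 → [3, 3, 9]
append items[-1]+items[0] = 9+3 = 12 → [3, 3, 9, 12]
pop(2) removes 9 → [3, 3, 12]
append items[0]+items[2] = 3+12 = 15 → [3, 3, 12, 15]
reverse → [15, 12, 3, 3]
reverse → [3, 3, 12, 15]
items[-1] = items[1]*items[-1] = 3*15 = 45 → [3, 3, 12, 45]
insert 2 at 2 → [3, 3, 2, 12, 45]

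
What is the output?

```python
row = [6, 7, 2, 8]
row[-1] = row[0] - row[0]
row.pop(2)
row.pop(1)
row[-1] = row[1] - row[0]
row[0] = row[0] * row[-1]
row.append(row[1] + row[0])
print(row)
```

row[-1] = row[0]-row[0] = 6-6 = 0 → [6, 7, 2, 0]
pop(2) removes 2 → [6, 7, 0]
pop(1) removes 7 → [6, 0]
row[-1] = row[1]-row[0] = 0-6 = -6 → [6, -6]
row[0] = row[0]*row[-1] = 6*(-6) = -36 → [-36, -6]
append row[1]+row[0] = (-6)+(-36) = -42 → [-36, -6, -42]

[-36, -6, -42]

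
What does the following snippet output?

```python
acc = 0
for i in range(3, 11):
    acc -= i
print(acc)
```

i=3: acc = 0-3 = -3
i=4: acc = (-3)-4 = -7
i=5: acc = (-7)-5 = -12
i=6: acc = (-12)-6 = -18
i=7: acc = (-18)-7 = -25
i=8: acc = (-25)-8 = -33
i=9: acc = (-33)-9 = -42
i=10: acc = (-42)-10 = -52

-52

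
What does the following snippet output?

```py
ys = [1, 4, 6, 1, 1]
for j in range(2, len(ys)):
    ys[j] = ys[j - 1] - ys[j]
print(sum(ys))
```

-4

j=2: ys[2] = 4-6 = -2 → [1, 4, -2, 1, 1]
j=3: ys[3] = (-2)-1 = -3 → [1, 4, -2, -3, 1]
j=4: ys[4] = (-3)-1 = -4 → [1, 4, -2, -3, -4]
sum = -4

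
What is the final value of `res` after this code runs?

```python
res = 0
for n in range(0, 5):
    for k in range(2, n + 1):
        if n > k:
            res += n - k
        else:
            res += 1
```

7

n=2,k=2: not 2>2, res = 0+1 = 1
n=3,k=2: 3>2, res = 1+1 = 2
n=3,k=3: not 3>3, res = 2+1 = 3
n=4,k=2: 4>2, res = 3+2 = 5
n=4,k=3: 4>3, res = 5+1 = 6
n=4,k=4: not 4>4, res = 6+1 = 7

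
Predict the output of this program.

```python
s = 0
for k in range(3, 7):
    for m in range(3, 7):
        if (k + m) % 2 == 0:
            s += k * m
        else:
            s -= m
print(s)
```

128

k=3,m=3: even sum, s = 0+9 = 9
k=3,m=4: odd sum, s = 9-4 = 5
k=3,m=5: even sum, s = 5+15 = 20
k=3,m=6: odd sum, s = 20-6 = 14
k=4,m=3: odd sum, s = 14-3 = 11
k=4,m=4: even sum, s = 11+16 = 27
k=4,m=5: odd sum, s = 27-5 = 22
k=4,m=6: even sum, s = 22+24 = 46
k=5,m=3: even sum, s = 46+15 = 61
k=5,m=4: odd sum, s = 61-4 = 57
k=5,m=5: even sum, s = 57+25 = 82
k=5,m=6: odd sum, s = 82-6 = 76
k=6,m=3: odd sum, s = 76-3 = 73
k=6,m=4: even sum, s = 73+24 = 97
k=6,m=5: odd sum, s = 97-5 = 92
k=6,m=6: even sum, s = 92+36 = 128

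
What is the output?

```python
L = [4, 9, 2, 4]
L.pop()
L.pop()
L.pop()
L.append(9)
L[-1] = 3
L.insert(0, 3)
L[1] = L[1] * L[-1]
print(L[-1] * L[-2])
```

36

pop() removes 4 → [4, 9, 2]
pop() removes 2 → [4, 9]
pop() removes 9 → [4]
append 9 → [4, 9]
L[-1] = 3 → [4, 3]
insert 3 at 0 → [3, 4, 3]
L[1] = L[1]*L[-1] = 4*3 = 12 → [3, 12, 3]
L[-1]*L[-2] = 3*12 = 36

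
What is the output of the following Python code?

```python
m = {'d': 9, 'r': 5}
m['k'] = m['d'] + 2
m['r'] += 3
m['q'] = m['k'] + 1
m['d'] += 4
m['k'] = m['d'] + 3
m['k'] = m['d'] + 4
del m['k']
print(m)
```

{'d': 13, 'r': 8, 'q': 12}

m['k'] = m['d']+2 = 11 → {'d': 9, 'r': 5, 'k': 11}
m['r'] = 5+3 = 8 → {'d': 9, 'r': 8, 'k': 11}
m['q'] = m['k']+1 = 12 → {'d': 9, 'r': 8, 'k': 11, 'q': 12}
m['d'] = 9+4 = 13 → {'d': 13, 'r': 8, 'k': 11, 'q': 12}
m['k'] = m['d']+3 = 16 → {'d': 13, 'r': 8, 'k': 16, 'q': 12}
m['k'] = m['d']+4 = 17 → {'d': 13, 'r': 8, 'k': 17, 'q': 12}
del 'k' → {'d': 13, 'r': 8, 'q': 12}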